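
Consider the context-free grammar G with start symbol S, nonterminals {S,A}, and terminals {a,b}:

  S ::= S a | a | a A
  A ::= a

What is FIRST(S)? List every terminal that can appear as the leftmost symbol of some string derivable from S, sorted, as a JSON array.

Compute FIRST by fixpoint:
pass 1:
  A via A→a: +{a}
  S via S→a: +{a}
  FIRST[S]={a}  FIRST[A]={a}
pass 2: (no change)
  FIRST[S]={a}  FIRST[A]={a}

FIRST(S) = ["a"]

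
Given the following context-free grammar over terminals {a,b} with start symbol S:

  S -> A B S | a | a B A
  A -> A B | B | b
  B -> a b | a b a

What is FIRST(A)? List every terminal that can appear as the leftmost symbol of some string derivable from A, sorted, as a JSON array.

FIRST sets, iterate to fixpoint:
[1]
  A via A→b: +{b}
  B via B→a b: +{a}
  S via S→A B S: +{b}
  S via S→a: +{a}
  FIRST(S)={a,b}  FIRST(A)={b}  FIRST(B)={a}
[2]
  A via A→B: +{a}
  FIRST(S)={a,b}  FIRST(A)={a,b}  FIRST(B)={a}
[3] (stable)
  FIRST(S)={a,b}  FIRST(A)={a,b}  FIRST(B)={a}

FIRST(A) = ["a", "b"]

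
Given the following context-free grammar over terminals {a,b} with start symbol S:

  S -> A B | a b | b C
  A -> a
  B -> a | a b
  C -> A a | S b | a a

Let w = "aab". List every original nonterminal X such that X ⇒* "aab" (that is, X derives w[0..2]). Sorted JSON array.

Convert to CNF:
  S -> A B | T0 T1 | T1 C
  A -> a
  B -> T0 T1 | a
  C -> A T0 | S T1 | T0 T0
  T0 -> a
  T1 -> b

CYK fill — only the sub-triangle for w[0..2]:
  [0..0]={A,B,T0}  "a"  orig:{A,B}
  [1..1]={A,B,T0}  "a"  orig:{A,B}
  [2..2]={T1}  "b"  orig:{}
  [0..1]={C,S}  "aa"
  [1..2]={B,S}  "ab"
  [0..2]={C,S}  "aab"

Original NTs in T[0,2] deriving "aab": ["C", "S"]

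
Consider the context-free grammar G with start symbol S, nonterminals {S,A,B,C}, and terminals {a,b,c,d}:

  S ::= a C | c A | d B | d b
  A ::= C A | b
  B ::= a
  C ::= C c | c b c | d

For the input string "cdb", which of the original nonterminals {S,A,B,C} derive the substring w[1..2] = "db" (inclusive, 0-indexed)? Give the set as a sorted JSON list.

CNF form of G:
  S -> T0 A | T2 C | T3 B | T3 T1
  A -> C A | b
  B -> a
  C -> C T0 | T0 X4 | d
  T0 -> c
  T1 -> b
  T2 -> a
  T3 -> d
  X4 -> T1 T0

Fill CYK table bottom-up, restricted to cells inside w[1..2]:
  [1..1]={C,T3}  "d"  orig:{C}
  [2..2]={A,T1}  "b"  orig:{A}
  [1..2]={A,S}  "db"

Original NTs in T[1,2] deriving "db": ["A", "S"]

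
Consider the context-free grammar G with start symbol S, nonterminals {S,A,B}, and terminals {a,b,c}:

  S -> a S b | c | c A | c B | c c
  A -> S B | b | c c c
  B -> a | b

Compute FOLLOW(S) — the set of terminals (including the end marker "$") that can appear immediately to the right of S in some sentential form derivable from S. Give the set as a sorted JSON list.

Compute FIRST by fixpoint:
round 1:
  A via A→b: +{b}
  A via A→c c c: +{c}
  B via B→a: +{a}
  B via B→b: +{b}
  S via S→a S b: +{a}
  S via S→c: +{c}
  FIRST(S)={a,c}  FIRST(A)={b,c}  FIRST(B)={a,b}
round 2:
  A via A→S B: +{a}
  FIRST(S)={a,c}  FIRST(A)={a,b,c}  FIRST(B)={a,b}
round 3: done
  FIRST(S)={a,c}  FIRST(A)={a,b,c}  FIRST(B)={a,b}

Compute FOLLOW by fixpoint:
initialize: $ ∈ FOLLOW(S)
iter 1:
  A→S B: FOLLOW(S) ⊇ FIRST(B) = {a,b}; new: +{a,b}
  S→c A: FOLLOW(A) ⊇ FOLLOW(S) ⊇ {$,a,b}; new: +{$,a,b}
  S→c B: FOLLOW(B) ⊇ FOLLOW(S) ⊇ {$,a,b}; new: +{$,a,b}
  S: {$,a,b}  A: {$,a,b}  B: {$,a,b}
iter 2: done
  S: {$,a,b}  A: {$,a,b}  B: {$,a,b}

FOLLOW(S) = ["$", "a", "b"]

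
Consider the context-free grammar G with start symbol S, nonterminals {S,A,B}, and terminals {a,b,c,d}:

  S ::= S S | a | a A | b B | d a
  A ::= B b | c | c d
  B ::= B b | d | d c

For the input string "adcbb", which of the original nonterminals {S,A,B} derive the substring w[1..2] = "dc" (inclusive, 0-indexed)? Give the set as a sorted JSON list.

CNF form of G:
  S -> S S | T0 B | T2 T3 | T3 A | a
  A -> B T0 | T1 T2 | c
  B -> B T0 | T2 T1 | d
  T0 -> b
  T1 -> c
  T2 -> d
  T3 -> a

CYK table (by increasing span) (cells [i..j] with 1 ≤ i ≤ j ≤ 2 only):
  T[1,1] 'd' = {B,T2}  orig:{B}
  T[2,2] 'c' = {A,T1}  orig:{A}
  T[1,2] 'dc' = {B}

Original NTs in T[1,2] deriving "dc": ["B"]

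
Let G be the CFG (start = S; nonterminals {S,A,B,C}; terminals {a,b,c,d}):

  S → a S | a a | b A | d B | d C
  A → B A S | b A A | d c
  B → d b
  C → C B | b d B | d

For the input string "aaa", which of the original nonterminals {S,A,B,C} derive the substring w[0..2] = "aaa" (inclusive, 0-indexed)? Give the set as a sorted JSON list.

Convert to CNF:
  S -> T0 A | T1 B | T1 C | T3 S | T3 T3
  A -> B X4 | T0 X5 | T1 T2
  B -> T1 T0
  C -> C B | T0 X6 | d
  T0 -> b
  T1 -> d
  T2 -> c
  T3 -> a
  X4 -> A S
  X5 -> A A
  X6 -> T1 B

CYK fill, restricted to cells inside w[0..2]:
  cell(0,0) a: {T3}  orig:{}
  cell(1,1) a: {T3}  orig:{}
  cell(2,2) a: {T3}  orig:{}
  cell(0,1) aa: {S}
  cell(1,2) aa: {S}
  cell(0,2) aaa: {S}

Original NTs in T[0,2] deriving "aaa": ["S"]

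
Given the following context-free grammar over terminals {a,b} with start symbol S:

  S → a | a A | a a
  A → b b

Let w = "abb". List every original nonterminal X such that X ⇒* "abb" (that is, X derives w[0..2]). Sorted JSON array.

CNF form of G:
  S -> T1 A | T1 T1 | a
  A -> T0 T0
  T0 -> b
  T1 -> a

CYK fill, restricted to cells inside w[0..2]:
  [0..0]={S,T1}  "a"  orig:{S}
  [1..1]={T0}  "b"  orig:{}
  [2..2]={T0}  "b"  orig:{}
  [0..1]=∅  "ab"
  [1..2]={A}  "bb"
  [0..2]={S}  "abb"

Original NTs in T[0,2] deriving "abb": ["S"]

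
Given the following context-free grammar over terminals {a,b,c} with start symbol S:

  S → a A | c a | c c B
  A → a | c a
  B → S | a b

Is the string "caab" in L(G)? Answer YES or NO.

CNF form of G:
  S -> T0 T1 | T0 X4 | T1 A
  A -> T0 T1 | a
  B -> T0 T1 | T0 X3 | T1 A | T1 T2
  T0 -> c
  T1 -> a
  T2 -> b
  X3 -> T0 B
  X4 -> T0 B

CYK fill:
  T[0,0] 'c' = {T0}  orig:{}
  T[1,1] 'a' = {A,T1}  orig:{A}
  T[2,2] 'a' = {A,T1}  orig:{A}
  T[3,3] 'b' = {T2}  orig:{}
  T[0,1] 'ca' = {A,B,S}
  T[1,2] 'aa' = {B,S}
  T[2,3] 'ab' = {B}
  T[0,2] 'caa' = {X3,X4}  orig:{}
  T[1,3] 'aab' = ∅
  T[0,3] 'caab' = ∅

S ∉ T[0,3] ⇒ NO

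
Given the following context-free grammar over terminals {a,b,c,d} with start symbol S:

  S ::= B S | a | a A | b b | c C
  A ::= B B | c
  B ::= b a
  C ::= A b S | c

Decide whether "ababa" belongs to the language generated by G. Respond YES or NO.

Convert to CNF:
  S -> B S | T0 T0 | T1 A | T2 C | a
  A -> B B | c
  B -> T0 T1
  C -> A X3 | c
  T0 -> b
  T1 -> a
  T2 -> c
  X3 -> T0 S

CYK table (by increasing span):
  T[0,0] 'a' = {S,T1}  orig:{S}
  T[1,1] 'b' = {T0}  orig:{}
  T[2,2] 'a' = {S,T1}  orig:{S}
  T[3,3] 'b' = {T0}  orig:{}
  T[4,4] 'a' = {S,T1}  orig:{S}
  T[0,1] 'ab' = ∅
  T[1,2] 'ba' = {B,X3}  orig:{B}
  T[2,3] 'ab' = ∅
  T[3,4] 'ba' = {B,X3}  orig:{B}
  T[0,2] 'aba' = ∅
  T[1,3] 'bab' = ∅
  T[2,4] 'aba' = ∅
  T[0,3] 'abab' = ∅
  T[1,4] 'baba' = {A}
  T[0,4] 'ababa' = {S}

S ∈ T[0,4] ⇒ YES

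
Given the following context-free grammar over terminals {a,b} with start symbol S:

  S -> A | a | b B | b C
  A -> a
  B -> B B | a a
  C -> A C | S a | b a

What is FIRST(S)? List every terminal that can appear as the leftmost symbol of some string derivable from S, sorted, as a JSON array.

Compute FIRST by fixpoint:
round 1:
  A via A→a: +{a}
  B via B→a a: +{a}
  C via C→A C: +{a}
  C via C→b a: +{b}
  S via S→A: +{a}
  S via S→b B: +{b}
  FIRST[S]={a,b}  FIRST[A]={a}  FIRST[B]={a}  FIRST[C]={a,b}
round 2: — fixpoint
  FIRST[S]={a,b}  FIRST[A]={a}  FIRST[B]={a}  FIRST[C]={a,b}

FIRST(S) = ["a", "b"]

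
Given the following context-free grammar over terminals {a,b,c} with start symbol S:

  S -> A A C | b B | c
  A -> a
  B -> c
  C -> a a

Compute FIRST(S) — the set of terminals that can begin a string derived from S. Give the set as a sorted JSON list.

FIRST iteration:
pass 1:
  A via A→a: +{a}
  B via B→c: +{c}
  C via C→a a: +{a}
  S via S→A A C: +{a}
  S via S→b B: +{b}
  S via S→c: +{c}
  FIRST(S)={a,b,c}  FIRST(A)={a}  FIRST(B)={c}  FIRST(C)={a}
pass 2: (no change)
  FIRST(S)={a,b,c}  FIRST(A)={a}  FIRST(B)={c}  FIRST(C)={a}

FIRST(S) = ["a", "b", "c"]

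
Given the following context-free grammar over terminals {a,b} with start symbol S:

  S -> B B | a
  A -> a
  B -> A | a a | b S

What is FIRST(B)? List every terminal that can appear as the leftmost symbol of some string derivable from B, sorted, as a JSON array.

Compute FIRST by fixpoint:
pass 1:
  A via A→a: +{a}
  B via B→A: +{a}
  B via B→b S: +{b}
  S via S→B B: +{a,b}
  FIRST[S]={a,b}  FIRST[A]={a}  FIRST[B]={a,b}
pass 2: (no change)
  FIRST[S]={a,b}  FIRST[A]={a}  FIRST[B]={a,b}

FIRST(B) = ["a", "b"]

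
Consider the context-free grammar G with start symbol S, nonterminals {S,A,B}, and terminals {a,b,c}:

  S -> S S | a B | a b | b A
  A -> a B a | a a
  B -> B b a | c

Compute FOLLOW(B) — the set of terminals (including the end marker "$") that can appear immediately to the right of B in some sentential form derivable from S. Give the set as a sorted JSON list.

FIRST sets, iterate to fixpoint:
[1]
  A via A→a B a: +{a}
  B via B→c: +{c}
  S via S→a B: +{a}
  S via S→b A: +{b}
  FIRST(S)={a,b}  FIRST(A)={a}  FIRST(B)={c}
[2] (no change)
  FIRST(S)={a,b}  FIRST(A)={a}  FIRST(B)={c}

FOLLOW sets:
initialize: $ ∈ FOLLOW(S)
[1]
  A→a B a: FOLLOW(B) ⊇ FIRST(a) = {a}; new: +{a}
  B→B b a: FOLLOW(B) ⊇ FIRST(b) = {b}; new: +{b}
  S→S S: FOLLOW(S) ⊇ FIRST(S) = {a,b}; new: +{a,b}
  S→a B: FOLLOW(B) ⊇ FOLLOW(S) ⊇ {$,a,b}; new: +{$}
  S→b A: FOLLOW(A) ⊇ FOLLOW(S) ⊇ {$,a,b}; new: +{$,a,b}
  FOLLOW(S)={$,a,b}  FOLLOW(A)={$,a,b}  FOLLOW(B)={$,a,b}
[2] — fixpoint
  FOLLOW(S)={$,a,b}  FOLLOW(A)={$,a,b}  FOLLOW(B)={$,a,b}

FOLLOW(B) = ["$", "a", "b"]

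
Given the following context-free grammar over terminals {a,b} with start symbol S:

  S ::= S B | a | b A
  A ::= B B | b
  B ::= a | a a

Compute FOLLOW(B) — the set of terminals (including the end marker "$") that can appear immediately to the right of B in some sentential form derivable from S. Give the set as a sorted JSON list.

FIRST sets, iterate to fixpoint:
pass 1:
  A via A→b: +{b}
  B via B→a: +{a}
  S via S→a: +{a}
  S via S→b A: +{b}
  FIRST[S]={a,b}  FIRST[A]={b}  FIRST[B]={a}
pass 2:
  A via A→B B: +{a}
  FIRST[S]={a,b}  FIRST[A]={a,b}  FIRST[B]={a}
pass 3: (stable)
  FIRST[S]={a,b}  FIRST[A]={a,b}  FIRST[B]={a}

Compute FOLLOW by fixpoint:
FOLLOW(S) := {$}
pass 1:
  A→B B: FOLLOW(B) ⊇ FIRST(B) = {a}; new: +{a}
  S→S B: FOLLOW(S) ⊇ FIRST(B) = {a}; new: +{a}
  S→S B: FOLLOW(B) ⊇ FOLLOW(S) ⊇ {$,a}; new: +{$}
  S→b A: FOLLOW(A) ⊇ FOLLOW(S) ⊇ {$,a}; new: +{$,a}
  FOLLOW[S]={$,a}  FOLLOW[A]={$,a}  FOLLOW[B]={$,a}
pass 2: (stable)
  FOLLOW[S]={$,a}  FOLLOW[A]={$,a}  FOLLOW[B]={$,a}

FOLLOW(B) = ["$", "a"]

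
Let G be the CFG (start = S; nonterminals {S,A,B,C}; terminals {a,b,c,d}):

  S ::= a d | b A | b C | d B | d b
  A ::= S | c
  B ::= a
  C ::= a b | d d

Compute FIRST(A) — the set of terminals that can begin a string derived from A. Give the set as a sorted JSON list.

FIRST iteration:
[1]
  A via A→c: +{c}
  B via B→a: +{a}
  C via C→a b: +{a}
  C via C→d d: +{d}
  S via S→a d: +{a}
  S via S→b A: +{b}
  S via S→d B: +{d}
  FIRST[S]={a,b,d}  FIRST[A]={c}  FIRST[B]={a}  FIRST[C]={a,d}
[2]
  A via A→S: +{a,b,d}
  FIRST[S]={a,b,d}  FIRST[A]={a,b,c,d}  FIRST[B]={a}  FIRST[C]={a,d}
[3] (stable)
  FIRST[S]={a,b,d}  FIRST[A]={a,b,c,d}  FIRST[B]={a}  FIRST[C]={a,d}

FIRST(A) = ["a", "b", "c", "d"]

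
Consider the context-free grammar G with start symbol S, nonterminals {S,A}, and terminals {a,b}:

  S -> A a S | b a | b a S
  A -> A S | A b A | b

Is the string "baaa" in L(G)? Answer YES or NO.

CNF form of G:
  S -> A X3 | T0 T1 | T0 X4
  A -> A S | A X2 | b
  T0 -> b
  T1 -> a
  X2 -> T0 A
  X3 -> T1 S
  X4 -> T1 S

CYK table (by increasing span):
  [0..0]={A,T0}  "b"  orig:{A}
  [1..1]={T1}  "a"  orig:{}
  [2..2]={T1}  "a"  orig:{}
  [3..3]={T1}  "a"  orig:{}
  [0..1]={S}  "ba"
  [1..2]=∅  "aa"
  [2..3]=∅  "aa"
  [0..2]=∅  "baa"
  [1..3]=∅  "aaa"
  [0..3]=∅  "baaa"

S ∉ T[0,3] ⇒ NO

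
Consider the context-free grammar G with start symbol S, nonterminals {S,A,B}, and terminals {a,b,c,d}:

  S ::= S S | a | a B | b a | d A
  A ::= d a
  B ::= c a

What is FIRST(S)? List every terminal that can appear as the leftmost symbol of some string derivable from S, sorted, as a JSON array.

FIRST sets, iterate to fixpoint:
round 1:
  A via A→d a: +{d}
  B via B→c a: +{c}
  S via S→a: +{a}
  S via S→b a: +{b}
  S via S→d A: +{d}
  S: {a,b,d}  A: {d}  B: {c}
round 2: done
  S: {a,b,d}  A: {d}  B: {c}

FIRST(S) = ["a", "b", "d"]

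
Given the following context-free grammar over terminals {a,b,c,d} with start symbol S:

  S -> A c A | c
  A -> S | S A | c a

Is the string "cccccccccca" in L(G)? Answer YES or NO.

CNF form of G:
  S -> A X3 | c
  A -> A X2 | S A | T0 T1 | c
  T0 -> c
  T1 -> a
  X2 -> T0 A
  X3 -> T0 A

CYK table (by increasing span):
  [0..0]={A,S,T0}  "c"  orig:{A,S}
  [1..1]={A,S,T0}  "c"  orig:{A,S}
  [2..2]={A,S,T0}  "c"  orig:{A,S}
  [3..3]={A,S,T0}  "c"  orig:{A,S}
  [4..4]={A,S,T0}  "c"  orig:{A,S}
  [5..5]={A,S,T0}  "c"  orig:{A,S}
  [6..6]={A,S,T0}  "c"  orig:{A,S}
  [7..7]={A,S,T0}  "c"  orig:{A,S}
  [8..8]={A,S,T0}  "c"  orig:{A,S}
  [9..9]={A,S,T0}  "c"  orig:{A,S}
  [10..10]={T1}  "a"  orig:{}
  [0..1]={A,X2,X3}  "cc"  orig:{A}
  [1..2]={A,X2,X3}  "cc"  orig:{A}
  [2..3]={A,X2,X3}  "cc"  orig:{A}
  [3..4]={A,X2,X3}  "cc"  orig:{A}
  [4..5]={A,X2,X3}  "cc"  orig:{A}
  [5..6]={A,X2,X3}  "cc"  orig:{A}
  [6..7]={A,X2,X3}  "cc"  orig:{A}
  [7..8]={A,X2,X3}  "cc"  orig:{A}
  [8..9]={A,X2,X3}  "cc"  orig:{A}
  [9..10]={A}  "ca"
  [0..2]={A,S,X2,X3}  "ccc"  orig:{A,S}
  [1..3]={A,S,X2,X3}  "ccc"  orig:{A,S}
  [2..4]={A,S,X2,X3}  "ccc"  orig:{A,S}
  [3..5]={A,S,X2,X3}  "ccc"  orig:{A,S}
  [4..6]={A,S,X2,X3}  "ccc"  orig:{A,S}
  [5..7]={A,S,X2,X3}  "ccc"  orig:{A,S}
  [6..8]={A,S,X2,X3}  "ccc"  orig:{A,S}
  [7..9]={A,S,X2,X3}  "ccc"  orig:{A,S}
  [8..10]={A,X2,X3}  "cca"  orig:{A}
  [0..3]={A,S,X2,X3}  "cccc"  orig:{A,S}
  [1..4]={A,S,X2,X3}  "cccc"  orig:{A,S}
  [2..5]={A,S,X2,X3}  "cccc"  orig:{A,S}
  [3..6]={A,S,X2,X3}  "cccc"  orig:{A,S}
  [4..7]={A,S,X2,X3}  "cccc"  orig:{A,S}
  [5..8]={A,S,X2,X3}  "cccc"  orig:{A,S}
  [6..9]={A,S,X2,X3}  "cccc"  orig:{A,S}
  [7..10]={A,S,X2,X3}  "ccca"  orig:{A,S}
  [0..4]={A,S,X2,X3}  "ccccc"  orig:{A,S}
  [1..5]={A,S,X2,X3}  "ccccc"  orig:{A,S}
  [2..6]={A,S,X2,X3}  "ccccc"  orig:{A,S}
  [3..7]={A,S,X2,X3}  "ccccc"  orig:{A,S}
  [4..8]={A,S,X2,X3}  "ccccc"  orig:{A,S}
  [5..9]={A,S,X2,X3}  "ccccc"  orig:{A,S}
  [6..10]={A,S,X2,X3}  "cccca"  orig:{A,S}
  [0..5]={A,S,X2,X3}  "cccccc"  orig:{A,S}
  [1..6]={A,S,X2,X3}  "cccccc"  orig:{A,S}
  [2..7]={A,S,X2,X3}  "cccccc"  orig:{A,S}
  [3..8]={A,S,X2,X3}  "cccccc"  orig:{A,S}
  [4..9]={A,S,X2,X3}  "cccccc"  orig:{A,S}
  [5..10]={A,S,X2,X3}  "ccccca"  orig:{A,S}
  [0..6]={A,S,X2,X3}  "ccccccc"  orig:{A,S}
  [1..7]={A,S,X2,X3}  "ccccccc"  orig:{A,S}
  [2..8]={A,S,X2,X3}  "ccccccc"  orig:{A,S}
  [3..9]={A,S,X2,X3}  "ccccccc"  orig:{A,S}
  [4..10]={A,S,X2,X3}  "cccccca"  orig:{A,S}
  [0..7]={A,S,X2,X3}  "cccccccc"  orig:{A,S}
  [1..8]={A,S,X2,X3}  "cccccccc"  orig:{A,S}
  [2..9]={A,S,X2,X3}  "cccccccc"  orig:{A,S}
  [3..10]={A,S,X2,X3}  "ccccccca"  orig:{A,S}
  [0..8]={A,S,X2,X3}  "ccccccccc"  orig:{A,S}
  [1..9]={A,S,X2,X3}  "ccccccccc"  orig:{A,S}
  [2..10]={A,S,X2,X3}  "cccccccca"  orig:{A,S}
  [0..9]={A,S,X2,X3}  "cccccccccc"  orig:{A,S}
  [1..10]={A,S,X2,X3}  "ccccccccca"  orig:{A,S}
  [0..10]={A,S,X2,X3}  "cccccccccca"  orig:{A,S}

S ∈ T[0,10] ⇒ YES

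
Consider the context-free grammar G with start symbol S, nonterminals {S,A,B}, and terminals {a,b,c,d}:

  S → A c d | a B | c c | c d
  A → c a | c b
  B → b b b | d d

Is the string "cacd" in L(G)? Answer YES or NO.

CNF form of G:
  S -> A X5 | T0 T0 | T0 T3 | T1 B
  A -> T0 T1 | T0 T2
  B -> T2 X4 | T3 T3
  T0 -> c
  T1 -> a
  T2 -> b
  T3 -> d
  X4 -> T2 T2
  X5 -> T0 T3

Fill CYK table bottom-up:
  cell(0,0) c: {T0}  orig:{}
  cell(1,1) a: {T1}  orig:{}
  cell(2,2) c: {T0}  orig:{}
  cell(3,3) d: {T3}  orig:{}
  cell(0,1) ca: {A}
  cell(1,2) ac: ∅
  cell(2,3) cd: {S,X5}  orig:{S}
  cell(0,2) cac: ∅
  cell(1,3) acd: ∅
  cell(0,3) cacd: {S}

S ∈ T[0,3] ⇒ YES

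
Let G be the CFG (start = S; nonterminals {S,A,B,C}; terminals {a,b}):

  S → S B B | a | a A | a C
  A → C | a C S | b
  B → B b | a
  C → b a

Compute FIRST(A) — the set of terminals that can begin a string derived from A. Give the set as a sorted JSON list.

FIRST sets, iterate to fixpoint:
round 1:
  A via A→a C S: +{a}
  A via A→b: +{b}
  B via B→a: +{a}
  C via C→b a: +{b}
  S via S→a: +{a}
  S: {a}  A: {a,b}  B: {a}  C: {b}
round 2: (no change)
  S: {a}  A: {a,b}  B: {a}  C: {b}

FIRST(A) = ["a", "b"]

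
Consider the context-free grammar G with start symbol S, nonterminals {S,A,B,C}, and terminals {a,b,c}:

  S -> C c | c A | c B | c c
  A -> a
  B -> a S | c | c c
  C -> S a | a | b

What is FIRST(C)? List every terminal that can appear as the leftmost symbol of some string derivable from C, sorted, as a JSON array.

FIRST sets, iterate to fixpoint:
iter 1:
  A via A→a: +{a}
  B via B→a S: +{a}
  B via B→c: +{c}
  C via C→a: +{a}
  C via C→b: +{b}
  S via S→C c: +{a,b}
  S via S→c A: +{c}
  FIRST(S)={a,b,c}  FIRST(A)={a}  FIRST(B)={a,c}  FIRST(C)={a,b}
iter 2:
  C via C→S a: +{c}
  FIRST(S)={a,b,c}  FIRST(A)={a}  FIRST(B)={a,c}  FIRST(C)={a,b,c}
iter 3: done
  FIRST(S)={a,b,c}  FIRST(A)={a}  FIRST(B)={a,c}  FIRST(C)={a,b,c}

FIRST(C) = ["a", "b", "c"]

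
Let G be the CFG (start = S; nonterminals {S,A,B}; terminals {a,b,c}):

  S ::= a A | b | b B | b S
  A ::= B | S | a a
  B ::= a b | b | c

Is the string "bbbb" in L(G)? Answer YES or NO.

Convert to CNF:
  S -> T0 A | T1 B | T1 S | b
  A -> T0 A | T0 T0 | T0 T1 | T1 B | T1 S | b | c
  B -> T0 T1 | b | c
  T0 -> a
  T1 -> b

CYK table (by increasing span):
  cell(0,0) b: {A,B,S,T1}  orig:{A,B,S}
  cell(1,1) b: {A,B,S,T1}  orig:{A,B,S}
  cell(2,2) b: {A,B,S,T1}  orig:{A,B,S}
  cell(3,3) b: {A,B,S,T1}  orig:{A,B,S}
  cell(0,1) bb: {A,S}
  cell(1,2) bb: {A,S}
  cell(2,3) bb: {A,S}
  cell(0,2) bbb: {A,S}
  cell(1,3) bbb: {A,S}
  cell(0,3) bbbb: {A,S}

S ∈ T[0,3] ⇒ YES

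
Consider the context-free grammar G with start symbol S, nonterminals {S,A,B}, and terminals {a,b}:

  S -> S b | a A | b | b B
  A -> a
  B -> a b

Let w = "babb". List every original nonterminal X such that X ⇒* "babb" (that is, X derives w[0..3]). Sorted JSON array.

CNF form of G:
  S -> S T1 | T0 A | T1 B | b
  A -> a
  B -> T0 T1
  T0 -> a
  T1 -> b

Fill CYK table bottom-up — only the sub-triangle for w[0..3]:
  [0..0]={S,T1}  "b"  orig:{S}
  [1..1]={A,T0}  "a"  orig:{A}
  [2..2]={S,T1}  "b"  orig:{S}
  [3..3]={S,T1}  "b"  orig:{S}
  [0..1]=∅  "ba"
  [1..2]={B}  "ab"
  [2..3]={S}  "bb"
  [0..2]={S}  "bab"
  [1..3]=∅  "abb"
  [0..3]={S}  "babb"

Original NTs in T[0,3] deriving "babb": ["S"]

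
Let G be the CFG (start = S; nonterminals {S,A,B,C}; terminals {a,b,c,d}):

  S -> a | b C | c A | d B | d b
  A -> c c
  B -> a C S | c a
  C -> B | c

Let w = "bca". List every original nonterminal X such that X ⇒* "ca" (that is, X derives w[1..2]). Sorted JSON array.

CNF form of G:
  S -> T0 A | T2 C | T3 B | T3 T2 | a
  A -> T0 T0
  B -> T0 T1 | T1 X4
  C -> T0 T1 | T1 X5 | c
  T0 -> c
  T1 -> a
  T2 -> b
  T3 -> d
  X4 -> C S
  X5 -> C S

CYK table (by increasing span), restricted to cells inside w[1..2]:
  T[1,1] 'c' = {C,T0}  orig:{C}
  T[2,2] 'a' = {S,T1}  orig:{S}
  T[1,2] 'ca' = {B,C,X4,X5}  orig:{B,C}

Original NTs in T[1,2] deriving "ca": ["B", "C"]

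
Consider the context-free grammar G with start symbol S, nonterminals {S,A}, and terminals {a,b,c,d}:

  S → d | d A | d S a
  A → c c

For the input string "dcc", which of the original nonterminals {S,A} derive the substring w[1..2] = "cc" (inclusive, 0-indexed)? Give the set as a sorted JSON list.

CNF form of G:
  S -> T1 A | T1 X3 | d
  A -> T0 T0
  T0 -> c
  T1 -> d
  T2 -> a
  X3 -> S T2

CYK table (by increasing span) — only the sub-triangle for w[1..2]:
  cell(1,1) c: {T0}  orig:{}
  cell(2,2) c: {T0}  orig:{}
  cell(1,2) cc: {A}

Original NTs in T[1,2] deriving "cc": ["A"]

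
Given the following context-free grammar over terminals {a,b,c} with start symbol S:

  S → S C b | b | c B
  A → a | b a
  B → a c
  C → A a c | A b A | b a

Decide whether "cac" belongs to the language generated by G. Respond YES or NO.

Convert to CNF:
  S -> S X5 | T2 B | b
  A -> T0 T1 | a
  B -> T1 T2
  C -> A X3 | A X4 | T0 T1
  T0 -> b
  T1 -> a
  T2 -> c
  X3 -> T1 T2
  X4 -> T0 A
  X5 -> C T0

Fill CYK table bottom-up:
  cell(0,0) c: {T2}  orig:{}
  cell(1,1) a: {A,T1}  orig:{A}
  cell(2,2) c: {T2}  orig:{}
  cell(0,1) ca: ∅
  cell(1,2) ac: {B,X3}  orig:{B}
  cell(0,2) cac: {S}

S ∈ T[0,2] ⇒ YES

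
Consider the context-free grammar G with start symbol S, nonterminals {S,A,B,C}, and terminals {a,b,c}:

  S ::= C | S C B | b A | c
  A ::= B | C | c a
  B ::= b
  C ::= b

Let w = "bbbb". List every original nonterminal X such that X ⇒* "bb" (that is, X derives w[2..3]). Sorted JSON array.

Convert to CNF:
  S -> S X3 | T2 A | b | c
  A -> T0 T1 | b
  B -> b
  C -> b
  T0 -> c
  T1 -> a
  T2 -> b
  X3 -> C B

CYK table (by increasing span) — only the sub-triangle for w[2..3]:
  cell(2,2) b: {A,B,C,S,T2}  orig:{A,B,C,S}
  cell(3,3) b: {A,B,C,S,T2}  orig:{A,B,C,S}
  cell(2,3) bb: {S,X3}  orig:{S}

Original NTs in T[2,3] deriving "bb": ["S"]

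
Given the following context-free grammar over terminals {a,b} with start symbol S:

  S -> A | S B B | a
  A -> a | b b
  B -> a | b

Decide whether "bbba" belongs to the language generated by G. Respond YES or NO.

Convert to CNF:
  S -> S X1 | T0 T0 | a
  A -> T0 T0 | a
  B -> a | b
  T0 -> b
  X1 -> B B

CYK fill:
  [0..0]={B,T0}  "b"  orig:{B}
  [1..1]={B,T0}  "b"  orig:{B}
  [2..2]={B,T0}  "b"  orig:{B}
  [3..3]={A,B,S}  "a"
  [0..1]={A,S,X1}  "bb"  orig:{A,S}
  [1..2]={A,S,X1}  "bb"  orig:{A,S}
  [2..3]={X1}  "ba"  orig:{}
  [0..2]=∅  "bbb"
  [1..3]=∅  "bba"
  [0..3]={S}  "bbba"

S ∈ T[0,3] ⇒ YES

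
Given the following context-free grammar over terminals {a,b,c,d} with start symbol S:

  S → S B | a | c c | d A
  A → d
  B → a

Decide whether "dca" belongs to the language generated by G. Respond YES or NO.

Convert to CNF:
  S -> S B | T0 T0 | T1 A | a
  A -> d
  B -> a
  T0 -> c
  T1 -> d

CYK table (by increasing span):
  [0..0]={A,T1}  "d"  orig:{A}
  [1..1]={T0}  "c"  orig:{}
  [2..2]={B,S}  "a"
  [0..1]=∅  "dc"
  [1..2]=∅  "ca"
  [0..2]=∅  "dca"

S ∉ T[0,2] ⇒ NO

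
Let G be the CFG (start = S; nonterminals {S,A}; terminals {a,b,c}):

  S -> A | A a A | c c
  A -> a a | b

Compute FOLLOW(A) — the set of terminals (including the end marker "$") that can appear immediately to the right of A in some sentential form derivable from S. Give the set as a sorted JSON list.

FIRST iteration:
round 1:
  A via A→a a: +{a}
  A via A→b: +{b}
  S via S→A: +{a,b}
  S via S→c c: +{c}
  FIRST[S]={a,b,c}  FIRST[A]={a,b}
round 2: — fixpoint
  FIRST[S]={a,b,c}  FIRST[A]={a,b}

FOLLOW iteration:
initialize: $ ∈ FOLLOW(S)
[1]
  S→A: FOLLOW(A) ⊇ FOLLOW(S) ⊇ {$}; new: +{$}
  S→A a A: FOLLOW(A) ⊇ FIRST(a) = {a}; new: +{a}
  S: {$}  A: {$,a}
[2] (no change)
  S: {$}  A: {$,a}

FOLLOW(A) = ["$", "a"]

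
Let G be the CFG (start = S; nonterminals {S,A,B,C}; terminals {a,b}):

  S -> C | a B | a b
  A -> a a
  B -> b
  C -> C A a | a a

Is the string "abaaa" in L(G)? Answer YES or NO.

Convert to CNF:
  S -> C X3 | T0 B | T0 T0 | T0 T1
  A -> T0 T0
  B -> b
  C -> C X2 | T0 T0
  T0 -> a
  T1 -> b
  X2 -> A T0
  X3 -> A T0

CYK table (by increasing span):
  T[0,0] 'a' = {T0}  orig:{}
  T[1,1] 'b' = {B,T1}  orig:{B}
  T[2,2] 'a' = {T0}  orig:{}
  T[3,3] 'a' = {T0}  orig:{}
  T[4,4] 'a' = {T0}  orig:{}
  T[0,1] 'ab' = {S}
  T[1,2] 'ba' = ∅
  T[2,3] 'aa' = {A,C,S}
  T[3,4] 'aa' = {A,C,S}
  T[0,2] 'aba' = ∅
  T[1,3] 'baa' = ∅
  T[2,4] 'aaa' = {X2,X3}  orig:{}
  T[0,3] 'abaa' = ∅
  T[1,4] 'baaa' = ∅
  T[0,4] 'abaaa' = ∅

S ∉ T[0,4] ⇒ NO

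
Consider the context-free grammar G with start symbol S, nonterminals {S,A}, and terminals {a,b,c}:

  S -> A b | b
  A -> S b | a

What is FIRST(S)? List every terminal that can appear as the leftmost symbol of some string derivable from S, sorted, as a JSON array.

Compute FIRST by fixpoint:
pass 1:
  A via A→a: +{a}
  S via S→A b: +{a}
  S via S→b: +{b}
  FIRST[S]={a,b}  FIRST[A]={a}
pass 2:
  A via A→S b: +{b}
  FIRST[S]={a,b}  FIRST[A]={a,b}
pass 3: done
  FIRST[S]={a,b}  FIRST[A]={a,b}

FIRST(S) = ["a", "b"]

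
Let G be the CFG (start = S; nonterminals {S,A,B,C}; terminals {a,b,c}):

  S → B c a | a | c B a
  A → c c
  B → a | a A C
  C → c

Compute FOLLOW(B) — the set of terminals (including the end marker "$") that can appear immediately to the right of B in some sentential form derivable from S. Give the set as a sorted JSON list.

FIRST sets, iterate to fixpoint:
round 1:
  A via A→c c: +{c}
  B via B→a: +{a}
  C via C→c: +{c}
  S via S→B c a: +{a}
  S via S→c B a: +{c}
  FIRST(S)={a,c}  FIRST(A)={c}  FIRST(B)={a}  FIRST(C)={c}
round 2: (stable)
  FIRST(S)={a,c}  FIRST(A)={c}  FIRST(B)={a}  FIRST(C)={c}

Compute FOLLOW by fixpoint:
FOLLOW(S) := {$}
iter 1:
  B→a A C: FOLLOW(A) ⊇ FIRST(C) = {c}; new: +{c}
  S→B c a: FOLLOW(B) ⊇ FIRST(c) = {c}; new: +{c}
  S→c B a: FOLLOW(B) ⊇ FIRST(a) = {a}; new: +{a}
  FOLLOW(S)={$}  FOLLOW(A)={c}  FOLLOW(B)={a,c}  FOLLOW(C)={}
iter 2:
  B→a A C: FOLLOW(C) ⊇ FOLLOW(B) ⊇ {a,c}; new: +{a,c}
  FOLLOW(S)={$}  FOLLOW(A)={c}  FOLLOW(B)={a,c}  FOLLOW(C)={a,c}
iter 3: done
  FOLLOW(S)={$}  FOLLOW(A)={c}  FOLLOW(B)={a,c}  FOLLOW(C)={a,c}

FOLLOW(B) = ["a", "c"]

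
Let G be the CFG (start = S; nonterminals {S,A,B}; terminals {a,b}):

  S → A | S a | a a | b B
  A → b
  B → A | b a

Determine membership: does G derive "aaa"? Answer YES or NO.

CNF form of G:
  S -> S T1 | T0 B | T1 T1 | b
  A -> b
  B -> T0 T1 | b
  T0 -> b
  T1 -> a

CYK table (by increasing span):
  cell(0,0) a: {T1}  orig:{}
  cell(1,1) a: {T1}  orig:{}
  cell(2,2) a: {T1}  orig:{}
  cell(0,1) aa: {S}
  cell(1,2) aa: {S}
  cell(0,2) aaa: {S}

S ∈ T[0,2] ⇒ YES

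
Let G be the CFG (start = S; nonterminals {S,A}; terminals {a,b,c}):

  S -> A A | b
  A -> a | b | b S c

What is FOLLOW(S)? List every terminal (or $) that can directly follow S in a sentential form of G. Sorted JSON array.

FIRST sets, iterate to fixpoint:
iter 1:
  A via A→a: +{a}
  A via A→b: +{b}
  S via S→A A: +{a,b}
  FIRST[S]={a,b}  FIRST[A]={a,b}
iter 2: — fixpoint
  FIRST[S]={a,b}  FIRST[A]={a,b}

FOLLOW sets:
seed FOLLOW(S) with $
[1]
  A→b S c: FOLLOW(S) ⊇ FIRST(c) = {c}; new: +{c}
  S→A A: FOLLOW(A) ⊇ FIRST(A) = {a,b}; new: +{a,b}
  S→A A: FOLLOW(A) ⊇ FOLLOW(S) ⊇ {$,c}; new: +{$,c}
  FOLLOW[S]={$,c}  FOLLOW[A]={$,a,b,c}
[2] (no change)
  FOLLOW[S]={$,c}  FOLLOW[A]={$,a,b,c}

FOLLOW(S) = ["$", "c"]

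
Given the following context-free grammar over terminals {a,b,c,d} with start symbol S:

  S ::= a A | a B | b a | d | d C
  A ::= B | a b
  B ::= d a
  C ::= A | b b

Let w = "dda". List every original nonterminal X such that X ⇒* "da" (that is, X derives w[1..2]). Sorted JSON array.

CNF form of G:
  S -> T0 A | T0 B | T1 T0 | T2 C | d
  A -> T0 T1 | T2 T0
  B -> T2 T0
  C -> T0 T1 | T1 T1 | T2 T0
  T0 -> a
  T1 -> b
  T2 -> d

CYK fill (cells [i..j] with 1 ≤ i ≤ j ≤ 2 only):
  [1..1]={S,T2}  "d"  orig:{S}
  [2..2]={T0}  "a"  orig:{}
  [1..2]={A,B,C}  "da"

Original NTs in T[1,2] deriving "da": ["A", "B", "C"]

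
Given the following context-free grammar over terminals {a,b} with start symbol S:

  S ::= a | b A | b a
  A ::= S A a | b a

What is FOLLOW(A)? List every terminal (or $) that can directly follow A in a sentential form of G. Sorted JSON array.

Compute FIRST by fixpoint:
[1]
  A via A→b a: +{b}
  S via S→a: +{a}
  S via S→b A: +{b}
  FIRST(S)={a,b}  FIRST(A)={b}
[2]
  A via A→S A a: +{a}
  FIRST(S)={a,b}  FIRST(A)={a,b}
[3] (no change)
  FIRST(S)={a,b}  FIRST(A)={a,b}

FOLLOW iteration:
seed FOLLOW(S) with $
[1]
  A→S A a: FOLLOW(S) ⊇ FIRST(A) = {a,b}; new: +{a,b}
  A→S A a: FOLLOW(A) ⊇ FIRST(a) = {a}; new: +{a}
  S→b A: FOLLOW(A) ⊇ FOLLOW(S) ⊇ {$,a,b}; new: +{$,b}
  S: {$,a,b}  A: {$,a,b}
[2] — fixpoint
  S: {$,a,b}  A: {$,a,b}

FOLLOW(A) = ["$", "a", "b"]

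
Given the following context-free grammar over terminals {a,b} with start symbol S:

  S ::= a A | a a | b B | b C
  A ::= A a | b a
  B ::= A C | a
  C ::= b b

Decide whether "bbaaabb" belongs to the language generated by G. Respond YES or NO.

Convert to CNF:
  S -> T0 A | T0 T0 | T1 B | T1 C
  A -> A T0 | T1 T0
  B -> A C | a
  C -> T1 T1
  T0 -> a
  T1 -> b

CYK fill:
  cell(0,0) b: {T1}  orig:{}
  cell(1,1) b: {T1}  orig:{}
  cell(2,2) a: {B,T0}  orig:{B}
  cell(3,3) a: {B,T0}  orig:{B}
  cell(4,4) a: {B,T0}  orig:{B}
  cell(5,5) b: {T1}  orig:{}
  cell(6,6) b: {T1}  orig:{}
  cell(0,1) bb: {C}
  cell(1,2) ba: {A,S}
  cell(2,3) aa: {S}
  cell(3,4) aa: {S}
  cell(4,5) ab: ∅
  cell(5,6) bb: {C}
  cell(0,2) bba: ∅
  cell(1,3) baa: {A}
  cell(2,4) aaa: ∅
  cell(3,5) aab: ∅
  cell(4,6) abb: ∅
  cell(0,3) bbaa: ∅
  cell(1,4) baaa: {A}
  cell(2,5) aaab: ∅
  cell(3,6) aabb: ∅
  cell(0,4) bbaaa: ∅
  cell(1,5) baaab: ∅
  cell(2,6) aaabb: ∅
  cell(0,5) bbaaab: ∅
  cell(1,6) baaabb: {B}
  cell(0,6) bbaaabb: {S}

S ∈ T[0,6] ⇒ YES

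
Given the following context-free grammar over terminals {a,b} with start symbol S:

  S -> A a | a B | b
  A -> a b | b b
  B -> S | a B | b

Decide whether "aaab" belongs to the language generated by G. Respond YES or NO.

CNF form of G:
  S -> A T0 | T0 B | b
  A -> T0 T1 | T1 T1
  B -> A T0 | T0 B | b
  T0 -> a
  T1 -> b

CYK fill:
  cell(0,0) a: {T0}  orig:{}
  cell(1,1) a: {T0}  orig:{}
  cell(2,2) a: {T0}  orig:{}
  cell(3,3) b: {B,S,T1}  orig:{B,S}
  cell(0,1) aa: ∅
  cell(1,2) aa: ∅
  cell(2,3) ab: {A,B,S}
  cell(0,2) aaa: ∅
  cell(1,3) aab: {B,S}
  cell(0,3) aaab: {B,S}

S ∈ T[0,3] ⇒ YES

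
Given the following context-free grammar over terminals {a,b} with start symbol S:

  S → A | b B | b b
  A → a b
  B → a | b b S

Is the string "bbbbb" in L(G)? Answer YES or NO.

Convert to CNF:
  S -> T0 T1 | T1 B | T1 T1
  A -> T0 T1
  B -> T1 X2 | a
  T0 -> a
  T1 -> b
  X2 -> T1 S

CYK table (by increasing span):
  cell(0,0) b: {T1}  orig:{}
  cell(1,1) b: {T1}  orig:{}
  cell(2,2) b: {T1}  orig:{}
  cell(3,3) b: {T1}  orig:{}
  cell(4,4) b: {T1}  orig:{}
  cell(0,1) bb: {S}
  cell(1,2) bb: {S}
  cell(2,3) bb: {S}
  cell(3,4) bb: {S}
  cell(0,2) bbb: {X2}  orig:{}
  cell(1,3) bbb: {X2}  orig:{}
  cell(2,4) bbb: {X2}  orig:{}
  cell(0,3) bbbb: {B}
  cell(1,4) bbbb: {B}
  cell(0,4) bbbbb: {S}

S ∈ T[0,4] ⇒ YES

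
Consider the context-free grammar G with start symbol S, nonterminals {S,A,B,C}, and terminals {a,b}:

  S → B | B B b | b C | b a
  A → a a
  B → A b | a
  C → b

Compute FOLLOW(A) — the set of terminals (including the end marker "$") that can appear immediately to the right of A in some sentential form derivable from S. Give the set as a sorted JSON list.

Compute FIRST by fixpoint:
pass 1:
  A via A→a a: +{a}
  B via B→A b: +{a}
  C via C→b: +{b}
  S via S→B: +{a}
  S via S→b C: +{b}
  FIRST[S]={a,b}  FIRST[A]={a}  FIRST[B]={a}  FIRST[C]={b}
pass 2: (stable)
  FIRST[S]={a,b}  FIRST[A]={a}  FIRST[B]={a}  FIRST[C]={b}

Compute FOLLOW by fixpoint:
initialize: $ ∈ FOLLOW(S)
pass 1:
  B→A b: FOLLOW(A) ⊇ FIRST(b) = {b}; new: +{b}
  S→B: FOLLOW(B) ⊇ FOLLOW(S) ⊇ {$}; new: +{$}
  S→B B b: FOLLOW(B) ⊇ FIRST(B) = {a}; new: +{a}
  S→B B b: FOLLOW(B) ⊇ FIRST(b) = {b}; new: +{b}
  S→b C: FOLLOW(C) ⊇ FOLLOW(S) ⊇ {$}; new: +{$}
  S: {$}  A: {b}  B: {$,a,b}  C: {$}
pass 2: — fixpoint
  S: {$}  A: {b}  B: {$,a,b}  C: {$}

FOLLOW(A) = ["b"]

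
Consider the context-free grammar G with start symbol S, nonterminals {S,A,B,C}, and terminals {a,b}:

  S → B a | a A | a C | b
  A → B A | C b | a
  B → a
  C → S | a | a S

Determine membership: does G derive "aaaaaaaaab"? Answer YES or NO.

Convert to CNF:
  S -> B T1 | T1 A | T1 C | b
  A -> B A | C T0 | a
  B -> a
  C -> B T1 | T1 A | T1 C | T1 S | a | b
  T0 -> b
  T1 -> a

CYK table (by increasing span):
  cell(0,0) a: {A,B,C,T1}  orig:{A,B,C}
  cell(1,1) a: {A,B,C,T1}  orig:{A,B,C}
  cell(2,2) a: {A,B,C,T1}  orig:{A,B,C}
  cell(3,3) a: {A,B,C,T1}  orig:{A,B,C}
  cell(4,4) a: {A,B,C,T1}  orig:{A,B,C}
  cell(5,5) a: {A,B,C,T1}  orig:{A,B,C}
  cell(6,6) a: {A,B,C,T1}  orig:{A,B,C}
  cell(7,7) a: {A,B,C,T1}  orig:{A,B,C}
  cell(8,8) a: {A,B,C,T1}  orig:{A,B,C}
  cell(9,9) b: {C,S,T0}  orig:{C,S}
  cell(0,1) aa: {A,C,S}
  cell(1,2) aa: {A,C,S}
  cell(2,3) aa: {A,C,S}
  cell(3,4) aa: {A,C,S}
  cell(4,5) aa: {A,C,S}
  cell(5,6) aa: {A,C,S}
  cell(6,7) aa: {A,C,S}
  cell(7,8) aa: {A,C,S}
  cell(8,9) ab: {A,C,S}
  cell(0,2) aaa: {A,C,S}
  cell(1,3) aaa: {A,C,S}
  cell(2,4) aaa: {A,C,S}
  cell(3,5) aaa: {A,C,S}
  cell(4,6) aaa: {A,C,S}
  cell(5,7) aaa: {A,C,S}
  cell(6,8) aaa: {A,C,S}
  cell(7,9) aab: {A,C,S}
  cell(0,3) aaaa: {A,C,S}
  cell(1,4) aaaa: {A,C,S}
  cell(2,5) aaaa: {A,C,S}
  cell(3,6) aaaa: {A,C,S}
  cell(4,7) aaaa: {A,C,S}
  cell(5,8) aaaa: {A,C,S}
  cell(6,9) aaab: {A,C,S}
  cell(0,4) aaaaa: {A,C,S}
  cell(1,5) aaaaa: {A,C,S}
  cell(2,6) aaaaa: {A,C,S}
  cell(3,7) aaaaa: {A,C,S}
  cell(4,8) aaaaa: {A,C,S}
  cell(5,9) aaaab: {A,C,S}
  cell(0,5) aaaaaa: {A,C,S}
  cell(1,6) aaaaaa: {A,C,S}
  cell(2,7) aaaaaa: {A,C,S}
  cell(3,8) aaaaaa: {A,C,S}
  cell(4,9) aaaaab: {A,C,S}
  cell(0,6) aaaaaaa: {A,C,S}
  cell(1,7) aaaaaaa: {A,C,S}
  cell(2,8) aaaaaaa: {A,C,S}
  cell(3,9) aaaaaab: {A,C,S}
  cell(0,7) aaaaaaaa: {A,C,S}
  cell(1,8) aaaaaaaa: {A,C,S}
  cell(2,9) aaaaaaab: {A,C,S}
  cell(0,8) aaaaaaaaa: {A,C,S}
  cell(1,9) aaaaaaaab: {A,C,S}
  cell(0,9) aaaaaaaaab: {A,C,S}

S ∈ T[0,9] ⇒ YES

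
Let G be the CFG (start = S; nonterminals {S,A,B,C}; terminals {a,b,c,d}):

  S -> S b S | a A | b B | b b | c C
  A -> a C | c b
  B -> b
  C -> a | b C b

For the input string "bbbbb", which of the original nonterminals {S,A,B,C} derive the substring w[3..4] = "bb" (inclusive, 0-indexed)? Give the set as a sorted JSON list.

CNF form of G:
  S -> S X4 | T0 A | T1 C | T2 B | T2 T2
  A -> T0 C | T1 T2
  B -> b
  C -> T2 X3 | a
  T0 -> a
  T1 -> c
  T2 -> b
  X3 -> C T2
  X4 -> T2 S

Fill CYK table bottom-up — only the sub-triangle for w[3..4]:
  cell(3,3) b: {B,T2}  orig:{B}
  cell(4,4) b: {B,T2}  orig:{B}
  cell(3,4) bb: {S}

Original NTs in T[3,4] deriving "bb": ["S"]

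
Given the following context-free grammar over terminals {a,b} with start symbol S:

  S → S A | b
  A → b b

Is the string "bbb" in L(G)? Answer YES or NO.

CNF form of G:
  S -> S A | b
  A -> T0 T0
  T0 -> b

CYK table (by increasing span):
  cell(0,0) b: {S,T0}  orig:{S}
  cell(1,1) b: {S,T0}  orig:{S}
  cell(2,2) b: {S,T0}  orig:{S}
  cell(0,1) bb: {A}
  cell(1,2) bb: {A}
  cell(0,2) bbb: {S}

S ∈ T[0,2] ⇒ YES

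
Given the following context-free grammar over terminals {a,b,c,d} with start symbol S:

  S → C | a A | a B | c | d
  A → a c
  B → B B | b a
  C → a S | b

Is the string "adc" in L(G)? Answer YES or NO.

Convert to CNF:
  S -> T0 A | T0 B | T0 S | b | c | d
  A -> T0 T1
  B -> B B | T2 T0
  C -> T0 S | b
  T0 -> a
  T1 -> c
  T2 -> b

CYK table (by increasing span):
  [0..0]={T0}  "a"  orig:{}
  [1..1]={S}  "d"
  [2..2]={S,T1}  "c"  orig:{S}
  [0..1]={C,S}  "ad"
  [1..2]=∅  "dc"
  [0..2]=∅  "adc"

S ∉ T[0,2] ⇒ NO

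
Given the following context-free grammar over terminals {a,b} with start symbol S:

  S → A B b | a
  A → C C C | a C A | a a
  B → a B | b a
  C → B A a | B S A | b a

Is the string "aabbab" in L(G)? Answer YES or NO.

Convert to CNF:
  S -> A X6 | a
  A -> C X2 | T0 T0 | T0 X3
  B -> T0 B | T1 T0
  C -> B X4 | B X5 | T1 T0
  T0 -> a
  T1 -> b
  X2 -> C C
  X3 -> C A
  X4 -> A T0
  X5 -> S A
  X6 -> B T1

Fill CYK table bottom-up:
  cell(0,0) a: {S,T0}  orig:{S}
  cell(1,1) a: {S,T0}  orig:{S}
  cell(2,2) b: {T1}  orig:{}
  cell(3,3) b: {T1}  orig:{}
  cell(4,4) a: {S,T0}  orig:{S}
  cell(5,5) b: {T1}  orig:{}
  cell(0,1) aa: {A}
  cell(1,2) ab: ∅
  cell(2,3) bb: ∅
  cell(3,4) ba: {B,C}
  cell(4,5) ab: ∅
  cell(0,2) aab: ∅
  cell(1,3) abb: ∅
  cell(2,4) bba: ∅
  cell(3,5) bab: {X6}  orig:{}
  cell(0,3) aabb: ∅
  cell(1,4) abba: ∅
  cell(2,5) bbab: ∅
  cell(0,4) aabba: ∅
  cell(1,5) abbab: ∅
  cell(0,5) aabbab: ∅

S ∉ T[0,5] ⇒ NO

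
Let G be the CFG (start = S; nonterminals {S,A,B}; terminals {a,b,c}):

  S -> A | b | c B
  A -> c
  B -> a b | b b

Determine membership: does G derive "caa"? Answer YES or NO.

CNF form of G:
  S -> T2 B | b | c
  A -> c
  B -> T0 T1 | T1 T1
  T0 -> a
  T1 -> b
  T2 -> c

Fill CYK table bottom-up:
  T[0,0] 'c' = {A,S,T2}  orig:{A,S}
  T[1,1] 'a' = {T0}  orig:{}
  T[2,2] 'a' = {T0}  orig:{}
  T[0,1] 'ca' = ∅
  T[1,2] 'aa' = ∅
  T[0,2] 'caa' = ∅

S ∉ T[0,2] ⇒ NO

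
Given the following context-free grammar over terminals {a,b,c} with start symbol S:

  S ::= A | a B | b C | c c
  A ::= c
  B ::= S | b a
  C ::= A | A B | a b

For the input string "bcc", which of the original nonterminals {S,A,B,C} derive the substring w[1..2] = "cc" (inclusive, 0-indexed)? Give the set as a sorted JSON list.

Convert to CNF:
  S -> T0 B | T1 C | T2 T2 | c
  A -> c
  B -> T0 B | T1 C | T1 T0 | T2 T2 | c
  C -> A B | T0 T1 | c
  T0 -> a
  T1 -> b
  T2 -> c

Fill CYK table bottom-up, restricted to cells inside w[1..2]:
  T[1,1] 'c' = {A,B,C,S,T2}  orig:{A,B,C,S}
  T[2,2] 'c' = {A,B,C,S,T2}  orig:{A,B,C,S}
  T[1,2] 'cc' = {B,C,S}

Original NTs in T[1,2] deriving "cc": ["B", "C", "S"]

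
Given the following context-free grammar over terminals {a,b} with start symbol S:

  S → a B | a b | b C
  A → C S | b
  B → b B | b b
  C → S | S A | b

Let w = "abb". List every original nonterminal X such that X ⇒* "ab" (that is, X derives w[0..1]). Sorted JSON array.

CNF form of G:
  S -> T0 C | T1 B | T1 T0
  A -> C S | b
  B -> T0 B | T0 T0
  C -> S A | T0 C | T1 B | T1 T0 | b
  T0 -> b
  T1 -> a

CYK table (by increasing span) — only the sub-triangle for w[0..1]:
  cell(0,0) a: {T1}  orig:{}
  cell(1,1) b: {A,C,T0}  orig:{A,C}
  cell(0,1) ab: {C,S}

Original NTs in T[0,1] deriving "ab": ["C", "S"]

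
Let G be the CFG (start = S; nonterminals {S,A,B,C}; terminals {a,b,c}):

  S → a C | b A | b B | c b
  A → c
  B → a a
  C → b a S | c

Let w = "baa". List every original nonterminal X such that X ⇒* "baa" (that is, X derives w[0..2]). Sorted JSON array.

CNF form of G:
  S -> T0 C | T1 A | T1 B | T2 T1
  A -> c
  B -> T0 T0
  C -> T1 X3 | c
  T0 -> a
  T1 -> b
  T2 -> c
  X3 -> T0 S

CYK table (by increasing span) (cells [i..j] with 0 ≤ i ≤ j ≤ 2 only):
  [0..0]={T1}  "b"  orig:{}
  [1..1]={T0}  "a"  orig:{}
  [2..2]={T0}  "a"  orig:{}
  [0..1]=∅  "ba"
  [1..2]={B}  "aa"
  [0..2]={S}  "baa"

Original NTs in T[0,2] deriving "baa": ["S"]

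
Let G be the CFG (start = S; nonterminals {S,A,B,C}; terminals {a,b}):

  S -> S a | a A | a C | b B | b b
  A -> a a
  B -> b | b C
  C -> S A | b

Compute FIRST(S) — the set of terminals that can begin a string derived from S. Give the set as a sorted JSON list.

FIRST iteration:
iter 1:
  A via A→a a: +{a}
  B via B→b: +{b}
  C via C→b: +{b}
  S via S→a A: +{a}
  S via S→b B: +{b}
  FIRST(S)={a,b}  FIRST(A)={a}  FIRST(B)={b}  FIRST(C)={b}
iter 2:
  C via C→S A: +{a}
  FIRST(S)={a,b}  FIRST(A)={a}  FIRST(B)={b}  FIRST(C)={a,b}
iter 3: — fixpoint
  FIRST(S)={a,b}  FIRST(A)={a}  FIRST(B)={b}  FIRST(C)={a,b}

FIRST(S) = ["a", "b"]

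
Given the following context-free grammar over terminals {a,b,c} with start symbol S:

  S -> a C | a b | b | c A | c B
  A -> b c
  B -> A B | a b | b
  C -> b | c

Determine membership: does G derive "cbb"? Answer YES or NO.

CNF form of G:
  S -> T1 A | T1 B | T2 C | T2 T0 | b
  A -> T0 T1
  B -> A B | T2 T0 | b
  C -> b | c
  T0 -> b
  T1 -> c
  T2 -> a

CYK table (by increasing span):
  [0..0]={C,T1}  "c"  orig:{C}
  [1..1]={B,C,S,T0}  "b"  orig:{B,C,S}
  [2..2]={B,C,S,T0}  "b"  orig:{B,C,S}
  [0..1]={S}  "cb"
  [1..2]=∅  "bb"
  [0..2]=∅  "cbb"

S ∉ T[0,2] ⇒ NO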